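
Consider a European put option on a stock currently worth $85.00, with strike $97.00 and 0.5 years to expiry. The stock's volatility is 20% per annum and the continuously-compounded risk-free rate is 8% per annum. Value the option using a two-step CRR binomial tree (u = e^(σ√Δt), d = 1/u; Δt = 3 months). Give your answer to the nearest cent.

CRR parameters: u = e^(σ√Δt) = e^(0.2·√0.25) = 1.1052, d = 1/u = 0.9048
Per-period rate: rΔt = 0.08·0.25 = 0.02, so R = e^0.02 = 1.0202
Risk-neutral probability p = (e^0.02 − 0.9048)/(1.1052 − 0.9048) = 0.1154/0.2003 = 0.5759
Terminal stock prices: S_uu = 103.8, S_ud = 85, S_dd = 69.59
Terminal payoffs (K − S): max(-6.819, 0) = 0, max(12, 0) = 12, max(27.41, 0) = 27.41
Node u (S = 93.94): V_u = e^(−0.02)·[0.5759·0.0000 + 0.4241·12.0000] = 4.9889
Node d (S = 76.91): V_d = e^(−0.02)·[0.5759·12.0000 + 0.4241·27.4079] = 18.1681
Node 0 (S = 85): V_0 = e^(−0.02)·[0.5759·4.9889 + 0.4241·18.1681] = 10.3693

$10.37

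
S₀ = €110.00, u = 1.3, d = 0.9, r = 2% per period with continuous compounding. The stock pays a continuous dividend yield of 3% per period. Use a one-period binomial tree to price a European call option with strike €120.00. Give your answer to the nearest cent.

€5.08

Per-period risk-free factor R = e^0.02 = 1.0202; dividend-adjusted growth = e^(0.02−0.03) = 0.9900.
Risk-neutral probability p = (0.9900 − 0.9)/(1.3 − 0.9) = 0.0900/0.4000 = 0.2251
Terminal stock prices: S_u = 143, S_d = 99
Terminal payoffs (S − K): max(23, 0) = 23, max(-21, 0) = 0
Node 0 (S = 110): V_0 = e^(−0.02)·[0.2251·23.0000 + 0.7749·0.0000] = 5.0753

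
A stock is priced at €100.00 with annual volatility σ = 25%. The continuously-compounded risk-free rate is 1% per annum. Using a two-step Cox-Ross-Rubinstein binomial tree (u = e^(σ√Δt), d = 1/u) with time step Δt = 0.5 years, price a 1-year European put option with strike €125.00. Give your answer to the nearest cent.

CRR parameters: u = e^(σ√Δt) = e^(0.25·√0.5) = 1.1934, d = 1/u = 0.8380
Per-period rate: rΔt = 0.01·0.5 = 0.005, so R = e^0.005 = 1.0050
Risk-neutral probability p = (e^0.005 − 0.8380)/(1.1934 − 0.8380) = 0.1670/0.3554 = 0.4700
Terminal stock prices: S_uu = 142.4, S_ud = 100, S_dd = 70.22
Terminal payoffs (K − S): max(-17.41, 0) = 0, max(25, 0) = 25, max(54.78, 0) = 54.78
Node u (S = 119.3): V_u = e^(−0.005)·[0.4700·0.0000 + 0.5300·25.0000] = 13.1833
Node d (S = 83.8): V_d = e^(−0.005)·[0.4700·25.0000 + 0.5300·54.7811] = 40.5799
Node 0 (S = 100): V_0 = e^(−0.005)·[0.4700·13.1833 + 0.5300·40.5799] = 27.5646

€27.56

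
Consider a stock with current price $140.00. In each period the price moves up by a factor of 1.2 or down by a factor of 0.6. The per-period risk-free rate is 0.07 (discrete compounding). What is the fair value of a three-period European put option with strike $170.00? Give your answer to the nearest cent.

$26.99

Risk-neutral probability p = (1 + 0.07 − 0.6)/(1.2 − 0.6) = 0.4700/0.6000 = 0.7833
Terminal stock prices: S_uuu = 241.9, S_uud = 121, S_udd = 60.48, S_ddd = 30.24
Terminal payoffs (K − S): max(-71.92, 0) = 0, max(49.04, 0) = 49.04, max(109.5, 0) = 109.5, max(139.8, 0) = 139.8
Node uu (S = 201.6): V_uu = 1/1.07·[0.7833·0.0000 + 0.2167·49.0400] = 9.9302
Node ud (S = 100.8): V_ud = 1/1.07·[0.7833·49.0400 + 0.2167·109.5200] = 58.0785
Node dd (S = 50.4): V_dd = 1/1.07·[0.7833·109.5200 + 0.2167·139.7600] = 108.4785
Node u (S = 168): V_u = 1/1.07·[0.7833·9.9302 + 0.2167·58.0785] = 19.0302
Node d (S = 84): V_d = 1/1.07·[0.7833·58.0785 + 0.2167·108.4785] = 64.4846
Node 0 (S = 140): V_0 = 1/1.07·[0.7833·19.0302 + 0.2167·64.4846] = 26.9894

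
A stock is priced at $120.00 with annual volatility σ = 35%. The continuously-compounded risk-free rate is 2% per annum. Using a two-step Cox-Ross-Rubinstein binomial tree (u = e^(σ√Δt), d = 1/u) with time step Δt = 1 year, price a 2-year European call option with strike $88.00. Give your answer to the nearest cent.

$43.96

CRR parameters: u = e^(σ√Δt) = e^(0.35·√1) = 1.4191, d = 1/u = 0.7047
Per-period rate: rΔt = 0.02·1 = 0.02, so R = e^0.02 = 1.0202
Risk-neutral probability p = (e^0.02 − 0.7047)/(1.4191 − 0.7047) = 0.3155/0.7144 = 0.4417
Terminal stock prices: S_uu = 241.7, S_ud = 120, S_dd = 59.59
Terminal payoffs (S − K): max(153.7, 0) = 153.7, max(32, 0) = 32, max(-28.41, 0) = 0
Node u (S = 170.3): V_u = e^(−0.02)·[0.4417·153.6503 + 0.5583·32.0000] = 84.0306
Node d (S = 84.56): V_d = e^(−0.02)·[0.4417·32.0000 + 0.5583·0.0000] = 13.8533
Node 0 (S = 120): V_0 = e^(−0.02)·[0.4417·84.0306 + 0.5583·13.8533] = 43.9598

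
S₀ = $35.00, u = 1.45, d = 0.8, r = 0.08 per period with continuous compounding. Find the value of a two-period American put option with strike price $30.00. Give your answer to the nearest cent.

Risk-neutral probability p = (e^0.08 − 0.8)/(1.45 − 0.8) = 0.2833/0.6500 = 0.4358
Terminal stock prices: S_uu = 73.59, S_ud = 40.6, S_dd = 22.4
Terminal payoffs (K − S): max(-43.59, 0) = 0, max(-10.6, 0) = 0, max(7.6, 0) = 7.6
Node u (S = 50.75): continuation = e^(−0.08)·[0.4358·0.0000 + 0.5642·0.0000] = 0.0000; exercise value = 0.0000 ≤ continuation, so V_u = 0.0000
Node d (S = 28): continuation = e^(−0.08)·[0.4358·0.0000 + 0.5642·7.6000] = 3.9581; exercise value = 2.0000 ≤ continuation, so V_d = 3.9581
Node 0 (S = 35): continuation = e^(−0.08)·[0.4358·0.0000 + 0.5642·3.9581] = 2.0614; exercise value = 0.0000 ≤ continuation, so V_0 = 2.0614

$2.06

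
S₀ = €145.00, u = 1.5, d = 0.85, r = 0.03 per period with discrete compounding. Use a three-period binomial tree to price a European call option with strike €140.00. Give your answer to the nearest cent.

Risk-neutral probability p = (1 + 0.03 − 0.85)/(1.5 − 0.85) = 0.1800/0.6500 = 0.2769
Terminal stock prices: S_uuu = 489.4, S_uud = 277.3, S_udd = 157.1, S_ddd = 89.05
Terminal payoffs (S − K): max(349.4, 0) = 349.4, max(137.3, 0) = 137.3, max(17.14, 0) = 17.14, max(-50.95, 0) = 0
Node uu (S = 326.2): V_uu = 1/1.03·[0.2769·349.3750 + 0.7231·137.3125] = 190.3277
Node ud (S = 184.9): V_ud = 1/1.03·[0.2769·137.3125 + 0.7231·17.1437] = 48.9527
Node dd (S = 104.8): V_dd = 1/1.03·[0.2769·17.1437 + 0.7231·0.0000] = 4.6092
Node u (S = 217.5): V_u = 1/1.03·[0.2769·190.3277 + 0.7231·48.9527] = 85.5366
Node d (S = 123.2): V_d = 1/1.03·[0.2769·48.9527 + 0.7231·4.6092] = 16.3970
Node 0 (S = 145): V_0 = 1/1.03·[0.2769·85.5366 + 0.7231·16.3970] = 34.5081

€34.51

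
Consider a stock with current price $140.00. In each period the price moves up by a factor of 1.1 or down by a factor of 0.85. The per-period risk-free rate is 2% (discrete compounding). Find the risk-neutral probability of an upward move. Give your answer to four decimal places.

p = 0.6800

Risk-neutral probability p = (1 + 0.02 − 0.85)/(1.1 − 0.85) = 0.1700/0.2500 = 0.6800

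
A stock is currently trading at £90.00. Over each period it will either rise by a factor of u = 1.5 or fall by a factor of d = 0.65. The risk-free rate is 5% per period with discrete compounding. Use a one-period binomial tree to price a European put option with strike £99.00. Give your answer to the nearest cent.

Risk-neutral probability p = (1 + 0.05 − 0.65)/(1.5 − 0.65) = 0.4000/0.8500 = 0.4706
Terminal stock prices: S_u = 135, S_d = 58.5
Terminal payoffs (K − S): max(-36, 0) = 0, max(40.5, 0) = 40.5
Node 0 (S = 90): V_0 = 1/1.05·[0.4706·0.0000 + 0.5294·40.5000] = 20.4202

£20.42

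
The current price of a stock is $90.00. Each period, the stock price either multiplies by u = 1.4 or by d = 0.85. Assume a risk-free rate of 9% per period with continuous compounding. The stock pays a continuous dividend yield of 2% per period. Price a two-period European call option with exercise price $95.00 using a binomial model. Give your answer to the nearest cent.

$16.00

Per-period risk-free factor R = e^0.09 = 1.0942; dividend-adjusted growth = e^(0.09−0.02) = 1.0725.
Risk-neutral probability p = (1.0725 − 0.85)/(1.4 − 0.85) = 0.2225/0.5500 = 0.4046
Terminal stock prices: S_uu = 176.4, S_ud = 107.1, S_dd = 65.02
Terminal payoffs (S − K): max(81.4, 0) = 81.4, max(12.1, 0) = 12.1, max(-29.98, 0) = 0
Node u (S = 126): V_u = e^(−0.09)·[0.4046·81.4000 + 0.5954·12.1000] = 36.6816
Node d (S = 76.5): V_d = e^(−0.09)·[0.4046·12.1000 + 0.5954·0.0000] = 4.4739
Node 0 (S = 90): V_0 = e^(−0.09)·[0.4046·36.6816 + 0.5954·4.4739] = 15.9973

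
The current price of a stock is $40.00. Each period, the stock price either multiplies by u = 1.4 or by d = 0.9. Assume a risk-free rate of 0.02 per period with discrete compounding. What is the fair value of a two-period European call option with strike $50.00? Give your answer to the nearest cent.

$1.71

Risk-neutral probability p = (1 + 0.02 − 0.9)/(1.4 − 0.9) = 0.1200/0.5000 = 0.2400
Terminal stock prices: S_uu = 78.4, S_ud = 50.4, S_dd = 32.4
Terminal payoffs (S − K): max(28.4, 0) = 28.4, max(0.4, 0) = 0.4, max(-17.6, 0) = 0
Node u (S = 56): V_u = 1/1.02·[0.2400·28.4000 + 0.7600·0.4000] = 6.9804
Node d (S = 36): V_d = 1/1.02·[0.2400·0.4000 + 0.7600·0.0000] = 0.0941
Node 0 (S = 40): V_0 = 1/1.02·[0.2400·6.9804 + 0.7600·0.0941] = 1.7126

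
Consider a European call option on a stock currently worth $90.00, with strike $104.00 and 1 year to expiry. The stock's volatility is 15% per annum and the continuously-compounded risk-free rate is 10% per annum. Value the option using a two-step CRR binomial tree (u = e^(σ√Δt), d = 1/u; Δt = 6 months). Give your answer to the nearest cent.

$3.36

CRR parameters: u = e^(σ√Δt) = e^(0.15·√0.5) = 1.1119, d = 1/u = 0.8994
Per-period rate: rΔt = 0.1·0.5 = 0.05, so R = e^0.05 = 1.0513
Risk-neutral probability p = (e^0.05 − 0.8994)/(1.1119 − 0.8994) = 0.1519/0.2125 = 0.7148
Terminal stock prices: S_uu = 111.3, S_ud = 90, S_dd = 72.8
Terminal payoffs (S − K): max(7.268, 0) = 7.268, max(-14, 0) = 0, max(-31.2, 0) = 0
Node u (S = 100.1): V_u = e^(−0.05)·[0.7148·7.2680 + 0.2852·0.0000] = 4.9414
Node d (S = 80.94): V_d = e^(−0.05)·[0.7148·0.0000 + 0.2852·0.0000] = 0.0000
Node 0 (S = 90): V_0 = e^(−0.05)·[0.7148·4.9414 + 0.2852·0.0000] = 3.3596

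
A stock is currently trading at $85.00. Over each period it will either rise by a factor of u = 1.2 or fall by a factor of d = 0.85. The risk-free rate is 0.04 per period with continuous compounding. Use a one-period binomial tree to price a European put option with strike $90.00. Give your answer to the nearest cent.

$7.76

Risk-neutral probability p = (e^0.04 − 0.85)/(1.2 − 0.85) = 0.1908/0.3500 = 0.5452
Terminal stock prices: S_u = 102, S_d = 72.25
Terminal payoffs (K − S): max(-12, 0) = 0, max(17.75, 0) = 17.75
Node 0 (S = 85): V_0 = e^(−0.04)·[0.5452·0.0000 + 0.4548·17.7500] = 7.7566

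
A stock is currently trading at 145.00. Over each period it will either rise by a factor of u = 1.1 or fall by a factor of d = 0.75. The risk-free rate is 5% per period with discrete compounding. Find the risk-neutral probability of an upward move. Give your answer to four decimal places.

Risk-neutral probability p = (1 + 0.05 − 0.75)/(1.1 − 0.75) = 0.3000/0.3500 = 0.8571

p = 0.8571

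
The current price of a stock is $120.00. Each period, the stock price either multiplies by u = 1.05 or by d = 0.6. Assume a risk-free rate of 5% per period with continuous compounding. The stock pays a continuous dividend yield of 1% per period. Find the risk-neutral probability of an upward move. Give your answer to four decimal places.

Per-period risk-free factor R = e^0.05 = 1.0513; dividend-adjusted growth = e^(0.05−0.01) = 1.0408.
Risk-neutral probability p = (1.0408 − 0.6)/(1.05 − 0.6) = 0.4408/0.4500 = 0.9796

p = 0.9796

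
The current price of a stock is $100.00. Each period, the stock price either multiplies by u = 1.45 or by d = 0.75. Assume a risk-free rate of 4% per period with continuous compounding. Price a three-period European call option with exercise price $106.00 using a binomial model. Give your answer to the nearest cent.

Risk-neutral probability p = (e^0.04 − 0.75)/(1.45 − 0.75) = 0.2908/0.7000 = 0.4154
Terminal stock prices: S_uuu = 304.9, S_uud = 157.7, S_udd = 81.56, S_ddd = 42.19
Terminal payoffs (S − K): max(198.9, 0) = 198.9, max(51.69, 0) = 51.69, max(-24.44, 0) = 0, max(-63.81, 0) = 0
Node uu (S = 210.2): V_uu = e^(−0.04)·[0.4154·198.8625 + 0.5846·51.6875] = 108.4063
Node ud (S = 108.8): V_ud = e^(−0.04)·[0.4154·51.6875 + 0.5846·0.0000] = 20.6313
Node dd (S = 56.25): V_dd = e^(−0.04)·[0.4154·0.0000 + 0.5846·0.0000] = 0.0000
Node u (S = 145): V_u = e^(−0.04)·[0.4154·108.4063 + 0.5846·20.6313] = 54.8581
Node d (S = 75): V_d = e^(−0.04)·[0.4154·20.6313 + 0.5846·0.0000] = 8.2351
Node 0 (S = 100): V_0 = e^(−0.04)·[0.4154·54.8581 + 0.5846·8.2351] = 26.5219

$26.52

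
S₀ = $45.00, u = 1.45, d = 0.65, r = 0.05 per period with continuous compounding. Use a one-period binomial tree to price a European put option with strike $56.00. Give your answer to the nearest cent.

$12.68

Risk-neutral probability p = (e^0.05 − 0.65)/(1.45 − 0.65) = 0.4013/0.8000 = 0.5016
Terminal stock prices: S_u = 65.25, S_d = 29.25
Terminal payoffs (K − S): max(-9.25, 0) = 0, max(26.75, 0) = 26.75
Node 0 (S = 45): V_0 = e^(−0.05)·[0.5016·0.0000 + 0.4984·26.7500] = 12.6823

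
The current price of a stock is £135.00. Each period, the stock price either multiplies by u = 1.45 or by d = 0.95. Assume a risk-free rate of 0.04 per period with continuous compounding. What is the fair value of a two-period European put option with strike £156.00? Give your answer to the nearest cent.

Risk-neutral probability p = (e^0.04 − 0.95)/(1.45 − 0.95) = 0.0908/0.5000 = 0.1816
Terminal stock prices: S_uu = 283.8, S_ud = 186, S_dd = 121.8
Terminal payoffs (K − S): max(-127.8, 0) = 0, max(-29.96, 0) = 0, max(34.16, 0) = 34.16
Node u (S = 195.8): V_u = e^(−0.04)·[0.1816·0.0000 + 0.8184·0.0000] = 0.0000
Node d (S = 128.2): V_d = e^(−0.04)·[0.1816·0.0000 + 0.8184·34.1625] = 26.8616
Node 0 (S = 135): V_0 = e^(−0.04)·[0.1816·0.0000 + 0.8184·26.8616] = 21.1210

£21.12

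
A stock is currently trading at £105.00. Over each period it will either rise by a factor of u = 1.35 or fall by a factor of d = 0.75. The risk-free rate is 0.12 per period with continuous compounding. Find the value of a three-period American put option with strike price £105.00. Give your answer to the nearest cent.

Risk-neutral probability p = (e^0.12 − 0.75)/(1.35 − 0.75) = 0.3775/0.6000 = 0.6292
Terminal stock prices: S_uuu = 258.3, S_uud = 143.5, S_udd = 79.73, S_ddd = 44.3
Terminal payoffs (K − S): max(-153.3, 0) = 0, max(-38.52, 0) = 0, max(25.27, 0) = 25.27, max(60.7, 0) = 60.7
Node uu (S = 191.4): continuation = e^(−0.12)·[0.6292·0.0000 + 0.3708·0.0000] = 0.0000; exercise value = 0.0000 ≤ continuation, so V_uu = 0.0000
Node ud (S = 106.3): continuation = e^(−0.12)·[0.6292·0.0000 + 0.3708·25.2656] = 8.3100; exercise value = 0.0000 ≤ continuation, so V_ud = 8.3100
Node dd (S = 59.06): continuation = e^(−0.12)·[0.6292·25.2656 + 0.3708·60.7031] = 34.0641; exercise value = 45.9375 > continuation, so V_dd = 45.9375 (exercise)
Node u (S = 141.8): continuation = e^(−0.12)·[0.6292·0.0000 + 0.3708·8.3100] = 2.7332; exercise value = 0.0000 ≤ continuation, so V_u = 2.7332
Node d (S = 78.75): continuation = e^(−0.12)·[0.6292·8.3100 + 0.3708·45.9375] = 19.7461; exercise value = 26.2500 > continuation, so V_d = 26.2500 (exercise)
Node 0 (S = 105): continuation = e^(−0.12)·[0.6292·2.7332 + 0.3708·26.2500] = 10.1589; exercise value = 0.0000 ≤ continuation, so V_0 = 10.1589

£10.16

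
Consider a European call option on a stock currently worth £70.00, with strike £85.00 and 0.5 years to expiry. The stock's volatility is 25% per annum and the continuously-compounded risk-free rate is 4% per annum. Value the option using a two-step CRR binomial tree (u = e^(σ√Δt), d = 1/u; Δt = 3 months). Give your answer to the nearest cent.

CRR parameters: u = e^(σ√Δt) = e^(0.25·√0.25) = 1.1331, d = 1/u = 0.8825
Per-period rate: rΔt = 0.04·0.25 = 0.01, so R = e^0.01 = 1.0101
Risk-neutral probability p = (e^0.01 − 0.8825)/(1.1331 − 0.8825) = 0.1276/0.2507 = 0.5089
Terminal stock prices: S_uu = 89.88, S_ud = 70, S_dd = 54.52
Terminal payoffs (S − K): max(4.882, 0) = 4.882, max(-15, 0) = 0, max(-30.48, 0) = 0
Node u (S = 79.32): V_u = e^(−0.01)·[0.5089·4.8818 + 0.4911·0.0000] = 2.4596
Node d (S = 61.77): V_d = e^(−0.01)·[0.5089·0.0000 + 0.4911·0.0000] = 0.0000
Node 0 (S = 70): V_0 = e^(−0.01)·[0.5089·2.4596 + 0.4911·0.0000] = 1.2392

£1.24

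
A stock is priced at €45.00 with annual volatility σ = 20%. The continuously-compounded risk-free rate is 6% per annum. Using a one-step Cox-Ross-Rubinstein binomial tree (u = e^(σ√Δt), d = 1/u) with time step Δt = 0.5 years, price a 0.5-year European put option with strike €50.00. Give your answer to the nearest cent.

€4.54

CRR parameters: u = e^(σ√Δt) = e^(0.2·√0.5) = 1.1519, d = 1/u = 0.8681
Per-period rate: rΔt = 0.06·0.5 = 0.03, so R = e^0.03 = 1.0305
Risk-neutral probability p = (e^0.03 − 0.8681)/(1.1519 − 0.8681) = 0.1623/0.2838 = 0.5720
Terminal stock prices: S_u = 51.84, S_d = 39.07
Terminal payoffs (K − S): max(-1.836, 0) = 0, max(10.93, 0) = 10.93
Node 0 (S = 45): V_0 = e^(−0.03)·[0.5720·0.0000 + 0.4280·10.9344] = 4.5414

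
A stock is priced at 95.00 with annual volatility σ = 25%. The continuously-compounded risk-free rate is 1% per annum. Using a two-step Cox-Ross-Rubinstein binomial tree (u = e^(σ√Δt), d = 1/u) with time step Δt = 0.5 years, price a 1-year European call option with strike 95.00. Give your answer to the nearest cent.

8.81

CRR parameters: u = e^(σ√Δt) = e^(0.25·√0.5) = 1.1934, d = 1/u = 0.8380
Per-period rate: rΔt = 0.01·0.5 = 0.005, so R = e^0.005 = 1.0050
Risk-neutral probability p = (e^0.005 − 0.8380)/(1.1934 − 0.8380) = 0.1670/0.3554 = 0.4700
Terminal stock prices: S_uu = 135.3, S_ud = 95, S_dd = 66.71
Terminal payoffs (S − K): max(40.29, 0) = 40.29, max(0, 0) = 0, max(-28.29, 0) = 0
Node u (S = 113.4): V_u = e^(−0.005)·[0.4700·40.2913 + 0.5300·0.0000] = 18.8434
Node d (S = 79.61): V_d = e^(−0.005)·[0.4700·0.0000 + 0.5300·0.0000] = 0.0000
Node 0 (S = 95): V_0 = e^(−0.005)·[0.4700·18.8434 + 0.5300·0.0000] = 8.8127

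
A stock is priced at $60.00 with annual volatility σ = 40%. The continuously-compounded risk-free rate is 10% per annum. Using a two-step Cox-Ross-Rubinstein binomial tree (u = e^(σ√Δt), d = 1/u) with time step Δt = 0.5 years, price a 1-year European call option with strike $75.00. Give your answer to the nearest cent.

CRR parameters: u = e^(σ√Δt) = e^(0.4·√0.5) = 1.3269, d = 1/u = 0.7536
Per-period rate: rΔt = 0.1·0.5 = 0.05, so R = e^0.05 = 1.0513
Risk-neutral probability p = (e^0.05 − 0.7536)/(1.3269 − 0.7536) = 0.2976/0.5733 = 0.5192
Terminal stock prices: S_uu = 105.6, S_ud = 60, S_dd = 34.08
Terminal payoffs (S − K): max(30.64, 0) = 30.64, max(-15, 0) = 0, max(-40.92, 0) = 0
Node u (S = 79.61): V_u = e^(−0.05)·[0.5192·30.6392 + 0.4808·0.0000] = 15.1319
Node d (S = 45.22): V_d = e^(−0.05)·[0.5192·0.0000 + 0.4808·0.0000] = 0.0000
Node 0 (S = 60): V_0 = e^(−0.05)·[0.5192·15.1319 + 0.4808·0.0000] = 7.4733

$7.47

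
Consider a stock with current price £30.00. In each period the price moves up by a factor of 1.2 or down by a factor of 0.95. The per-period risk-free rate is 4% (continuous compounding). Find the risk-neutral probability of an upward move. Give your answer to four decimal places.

p = 0.3632

Risk-neutral probability p = (e^0.04 − 0.95)/(1.2 − 0.95) = 0.0908/0.2500 = 0.3632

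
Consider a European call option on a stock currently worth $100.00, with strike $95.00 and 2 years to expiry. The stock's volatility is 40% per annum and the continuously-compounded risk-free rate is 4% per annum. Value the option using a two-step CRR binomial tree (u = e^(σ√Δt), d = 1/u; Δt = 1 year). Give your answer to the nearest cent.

CRR parameters: u = e^(σ√Δt) = e^(0.4·√1) = 1.4918, d = 1/u = 0.6703
Per-period rate: rΔt = 0.04·1 = 0.04, so R = e^0.04 = 1.0408
Risk-neutral probability p = (e^0.04 − 0.6703)/(1.4918 − 0.6703) = 0.3705/0.8215 = 0.4510
Terminal stock prices: S_uu = 222.6, S_ud = 100, S_dd = 44.93
Terminal payoffs (S − K): max(127.6, 0) = 127.6, max(5, 0) = 5, max(-50.07, 0) = 0
Node u (S = 149.2): V_u = e^(−0.04)·[0.4510·127.5541 + 0.5490·5.0000] = 57.9075
Node d (S = 67.03): V_d = e^(−0.04)·[0.4510·5.0000 + 0.5490·0.0000] = 2.1665
Node 0 (S = 100): V_0 = e^(−0.04)·[0.4510·57.9075 + 0.5490·2.1665] = 26.2345

$26.23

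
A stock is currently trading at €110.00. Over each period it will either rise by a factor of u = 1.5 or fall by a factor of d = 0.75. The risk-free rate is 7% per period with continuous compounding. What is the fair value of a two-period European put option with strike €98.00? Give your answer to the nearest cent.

Risk-neutral probability p = (e^0.07 − 0.75)/(1.5 − 0.75) = 0.3225/0.7500 = 0.4300
Terminal stock prices: S_uu = 247.5, S_ud = 123.8, S_dd = 61.88
Terminal payoffs (K − S): max(-149.5, 0) = 0, max(-25.75, 0) = 0, max(36.12, 0) = 36.12
Node u (S = 165): V_u = e^(−0.07)·[0.4300·0.0000 + 0.5700·0.0000] = 0.0000
Node d (S = 82.5): V_d = e^(−0.07)·[0.4300·0.0000 + 0.5700·36.1250] = 19.1988
Node 0 (S = 110): V_0 = e^(−0.07)·[0.4300·0.0000 + 0.5700·19.1988] = 10.2033

€10.20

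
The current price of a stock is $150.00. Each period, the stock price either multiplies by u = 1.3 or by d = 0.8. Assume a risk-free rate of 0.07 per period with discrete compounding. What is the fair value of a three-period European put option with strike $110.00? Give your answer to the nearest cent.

Risk-neutral probability p = (1 + 0.07 − 0.8)/(1.3 − 0.8) = 0.2700/0.5000 = 0.5400
Terminal stock prices: S_uuu = 329.6, S_uud = 202.8, S_udd = 124.8, S_ddd = 76.8
Terminal payoffs (K − S): max(-219.6, 0) = 0, max(-92.8, 0) = 0, max(-14.8, 0) = 0, max(33.2, 0) = 33.2
Node uu (S = 253.5): V_uu = 1/1.07·[0.5400·0.0000 + 0.4600·0.0000] = 0.0000
Node ud (S = 156): V_ud = 1/1.07·[0.5400·0.0000 + 0.4600·0.0000] = 0.0000
Node dd (S = 96): V_dd = 1/1.07·[0.5400·0.0000 + 0.4600·33.2000] = 14.2729
Node u (S = 195): V_u = 1/1.07·[0.5400·0.0000 + 0.4600·0.0000] = 0.0000
Node d (S = 120): V_d = 1/1.07·[0.5400·0.0000 + 0.4600·14.2729] = 6.1360
Node 0 (S = 150): V_0 = 1/1.07·[0.5400·0.0000 + 0.4600·6.1360] = 2.6379

$2.64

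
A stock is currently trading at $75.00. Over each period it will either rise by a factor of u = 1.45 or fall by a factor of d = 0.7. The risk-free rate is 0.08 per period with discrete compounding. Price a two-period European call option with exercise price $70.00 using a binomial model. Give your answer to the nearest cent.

$21.92

Risk-neutral probability p = (1 + 0.08 − 0.7)/(1.45 − 0.7) = 0.3800/0.7500 = 0.5067
Terminal stock prices: S_uu = 157.7, S_ud = 76.12, S_dd = 36.75
Terminal payoffs (S − K): max(87.69, 0) = 87.69, max(6.125, 0) = 6.125, max(-33.25, 0) = 0
Node u (S = 108.8): V_u = 1/1.08·[0.5067·87.6875 + 0.4933·6.1250] = 43.9352
Node d (S = 52.5): V_d = 1/1.08·[0.5067·6.1250 + 0.4933·0.0000] = 2.8735
Node 0 (S = 75): V_0 = 1/1.08·[0.5067·43.9352 + 0.4933·2.8735] = 21.9241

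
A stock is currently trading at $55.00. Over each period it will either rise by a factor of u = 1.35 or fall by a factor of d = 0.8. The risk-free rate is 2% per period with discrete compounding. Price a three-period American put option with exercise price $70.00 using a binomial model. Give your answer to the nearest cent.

Risk-neutral probability p = (1 + 0.02 − 0.8)/(1.35 − 0.8) = 0.2200/0.5500 = 0.4000
Terminal stock prices: S_uuu = 135.3, S_uud = 80.19, S_udd = 47.52, S_ddd = 28.16
Terminal payoffs (K − S): max(-65.32, 0) = 0, max(-10.19, 0) = 0, max(22.48, 0) = 22.48, max(41.84, 0) = 41.84
Node uu (S = 100.2): continuation = 1/1.02·[0.4000·0.0000 + 0.6000·0.0000] = 0.0000; exercise value = 0.0000 ≤ continuation, so V_uu = 0.0000
Node ud (S = 59.4): continuation = 1/1.02·[0.4000·0.0000 + 0.6000·22.4800] = 13.2235; exercise value = 10.6000 ≤ continuation, so V_ud = 13.2235
Node dd (S = 35.2): continuation = 1/1.02·[0.4000·22.4800 + 0.6000·41.8400] = 33.4275; exercise value = 34.8000 > continuation, so V_dd = 34.8000 (exercise)
Node u (S = 74.25): continuation = 1/1.02·[0.4000·0.0000 + 0.6000·13.2235] = 7.7785; exercise value = 0.0000 ≤ continuation, so V_u = 7.7785
Node d (S = 44): continuation = 1/1.02·[0.4000·13.2235 + 0.6000·34.8000] = 25.6563; exercise value = 26.0000 > continuation, so V_d = 26.0000 (exercise)
Node 0 (S = 55): continuation = 1/1.02·[0.4000·7.7785 + 0.6000·26.0000] = 18.3445; exercise value = 15.0000 ≤ continuation, so V_0 = 18.3445

$18.34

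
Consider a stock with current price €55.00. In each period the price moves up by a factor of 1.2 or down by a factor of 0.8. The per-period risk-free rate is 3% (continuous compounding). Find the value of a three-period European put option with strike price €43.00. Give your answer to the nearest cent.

€1.25

Risk-neutral probability p = (e^0.03 − 0.8)/(1.2 − 0.8) = 0.2305/0.4000 = 0.5761
Terminal stock prices: S_uuu = 95.04, S_uud = 63.36, S_udd = 42.24, S_ddd = 28.16
Terminal payoffs (K − S): max(-52.04, 0) = 0, max(-20.36, 0) = 0, max(0.76, 0) = 0.76, max(14.84, 0) = 14.84
Node uu (S = 79.2): V_uu = e^(−0.03)·[0.5761·0.0000 + 0.4239·0.0000] = 0.0000
Node ud (S = 52.8): V_ud = e^(−0.03)·[0.5761·0.0000 + 0.4239·0.7600] = 0.3126
Node dd (S = 35.2): V_dd = e^(−0.03)·[0.5761·0.7600 + 0.4239·14.8400] = 6.5292
Node u (S = 66): V_u = e^(−0.03)·[0.5761·0.0000 + 0.4239·0.3126] = 0.1286
Node d (S = 44): V_d = e^(−0.03)·[0.5761·0.3126 + 0.4239·6.5292] = 2.8605
Node 0 (S = 55): V_0 = e^(−0.03)·[0.5761·0.1286 + 0.4239·2.8605] = 1.2485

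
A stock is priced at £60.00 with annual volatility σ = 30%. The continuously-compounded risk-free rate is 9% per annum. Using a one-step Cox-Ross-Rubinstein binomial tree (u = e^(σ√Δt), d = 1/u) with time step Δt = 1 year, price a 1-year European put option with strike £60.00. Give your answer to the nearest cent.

CRR parameters: u = e^(σ√Δt) = e^(0.3·√1) = 1.3499, d = 1/u = 0.7408
Per-period rate: rΔt = 0.09·1 = 0.09, so R = e^0.09 = 1.0942
Risk-neutral probability p = (e^0.09 − 0.7408)/(1.3499 − 0.7408) = 0.3534/0.6090 = 0.5802
Terminal stock prices: S_u = 80.99, S_d = 44.45
Terminal payoffs (K − S): max(-20.99, 0) = 0, max(15.55, 0) = 15.55
Node 0 (S = 60): V_0 = e^(−0.09)·[0.5802·0.0000 + 0.4198·15.5509] = 5.9666

£5.97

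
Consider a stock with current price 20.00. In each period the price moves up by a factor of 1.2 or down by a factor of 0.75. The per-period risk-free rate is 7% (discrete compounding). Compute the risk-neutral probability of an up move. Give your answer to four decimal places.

Risk-neutral probability p = (1 + 0.07 − 0.75)/(1.2 − 0.75) = 0.3200/0.4500 = 0.7111

p = 0.7111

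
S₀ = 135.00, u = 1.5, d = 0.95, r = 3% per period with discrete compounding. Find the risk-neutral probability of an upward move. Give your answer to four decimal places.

Risk-neutral probability p = (1 + 0.03 − 0.95)/(1.5 − 0.95) = 0.0800/0.5500 = 0.1455

p = 0.1455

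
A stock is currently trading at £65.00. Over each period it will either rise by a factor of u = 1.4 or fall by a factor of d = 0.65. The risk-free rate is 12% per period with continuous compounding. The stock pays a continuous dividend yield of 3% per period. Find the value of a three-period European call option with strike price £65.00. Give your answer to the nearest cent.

Per-period risk-free factor R = e^0.12 = 1.1275; dividend-adjusted growth = e^(0.12−0.03) = 1.0942.
Risk-neutral probability p = (1.0942 − 0.65)/(1.4 − 0.65) = 0.4442/0.7500 = 0.5922
Terminal stock prices: S_uuu = 178.4, S_uud = 82.81, S_udd = 38.45, S_ddd = 17.85
Terminal payoffs (S − K): max(113.4, 0) = 113.4, max(17.81, 0) = 17.81, max(-26.55, 0) = 0, max(-47.15, 0) = 0
Node uu (S = 127.4): V_uu = e^(−0.12)·[0.5922·113.3600 + 0.4078·17.8100] = 65.9849
Node ud (S = 59.15): V_ud = e^(−0.12)·[0.5922·17.8100 + 0.4078·0.0000] = 9.3549
Node dd (S = 27.46): V_dd = e^(−0.12)·[0.5922·0.0000 + 0.4078·0.0000] = 0.0000
Node u (S = 91): V_u = e^(−0.12)·[0.5922·65.9849 + 0.4078·9.3549] = 38.0427
Node d (S = 42.25): V_d = e^(−0.12)·[0.5922·9.3549 + 0.4078·0.0000] = 4.9138
Node 0 (S = 65): V_0 = e^(−0.12)·[0.5922·38.0427 + 0.4078·4.9138] = 21.7595

£21.76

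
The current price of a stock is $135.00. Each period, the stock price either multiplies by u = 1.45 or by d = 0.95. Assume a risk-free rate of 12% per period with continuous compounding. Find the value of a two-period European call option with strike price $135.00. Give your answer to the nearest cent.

Risk-neutral probability p = (e^0.12 − 0.95)/(1.45 − 0.95) = 0.1775/0.5000 = 0.3550
Terminal stock prices: S_uu = 283.8, S_ud = 186, S_dd = 121.8
Terminal payoffs (S − K): max(148.8, 0) = 148.8, max(50.96, 0) = 50.96, max(-13.16, 0) = 0
Node u (S = 195.8): V_u = e^(−0.12)·[0.3550·148.8375 + 0.6450·50.9625] = 76.0157
Node d (S = 128.2): V_d = e^(−0.12)·[0.3550·50.9625 + 0.6450·0.0000] = 16.0456
Node 0 (S = 135): V_0 = e^(−0.12)·[0.3550·76.0157 + 0.6450·16.0456] = 33.1128

$33.11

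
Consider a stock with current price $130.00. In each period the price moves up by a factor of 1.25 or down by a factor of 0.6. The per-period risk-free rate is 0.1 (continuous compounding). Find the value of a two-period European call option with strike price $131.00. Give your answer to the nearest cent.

Risk-neutral probability p = (e^0.1 − 0.6)/(1.25 − 0.6) = 0.5052/0.6500 = 0.7772
Terminal stock prices: S_uu = 203.1, S_ud = 97.5, S_dd = 46.8
Terminal payoffs (S − K): max(72.12, 0) = 72.12, max(-33.5, 0) = 0, max(-84.2, 0) = 0
Node u (S = 162.5): V_u = e^(−0.1)·[0.7772·72.1250 + 0.2228·0.0000] = 50.7202
Node d (S = 78): V_d = e^(−0.1)·[0.7772·0.0000 + 0.2228·0.0000] = 0.0000
Node 0 (S = 130): V_0 = e^(−0.1)·[0.7772·50.7202 + 0.2228·0.0000] = 35.6678

$35.67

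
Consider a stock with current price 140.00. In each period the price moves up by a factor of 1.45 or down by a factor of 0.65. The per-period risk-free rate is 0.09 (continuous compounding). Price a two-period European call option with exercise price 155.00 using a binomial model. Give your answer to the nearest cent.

35.88

Risk-neutral probability p = (e^0.09 − 0.65)/(1.45 − 0.65) = 0.4442/0.8000 = 0.5552
Terminal stock prices: S_uu = 294.4, S_ud = 132, S_dd = 59.15
Terminal payoffs (S − K): max(139.4, 0) = 139.4, max(-23.05, 0) = 0, max(-95.85, 0) = 0
Node u (S = 203): V_u = e^(−0.09)·[0.5552·139.3500 + 0.4448·0.0000] = 70.7105
Node d (S = 91): V_d = e^(−0.09)·[0.5552·0.0000 + 0.4448·0.0000] = 0.0000
Node 0 (S = 140): V_0 = e^(−0.09)·[0.5552·70.7105 + 0.4448·0.0000] = 35.8807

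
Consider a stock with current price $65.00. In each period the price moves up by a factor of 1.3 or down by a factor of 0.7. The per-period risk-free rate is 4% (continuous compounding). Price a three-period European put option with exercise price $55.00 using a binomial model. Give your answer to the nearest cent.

$6.17

Risk-neutral probability p = (e^0.04 − 0.7)/(1.3 − 0.7) = 0.3408/0.6000 = 0.5680
Terminal stock prices: S_uuu = 142.8, S_uud = 76.89, S_udd = 41.4, S_ddd = 22.29
Terminal payoffs (K − S): max(-87.81, 0) = 0, max(-21.89, 0) = 0, max(13.6, 0) = 13.6, max(32.71, 0) = 32.71
Node uu (S = 109.9): V_uu = e^(−0.04)·[0.5680·0.0000 + 0.4320·0.0000] = 0.0000
Node ud (S = 59.15): V_ud = e^(−0.04)·[0.5680·0.0000 + 0.4320·13.5950] = 5.6425
Node dd (S = 31.85): V_dd = e^(−0.04)·[0.5680·13.5950 + 0.4320·32.7050] = 20.9934
Node u (S = 84.5): V_u = e^(−0.04)·[0.5680·0.0000 + 0.4320·5.6425] = 2.3419
Node d (S = 45.5): V_d = e^(−0.04)·[0.5680·5.6425 + 0.4320·20.9934] = 11.7926
Node 0 (S = 65): V_0 = e^(−0.04)·[0.5680·2.3419 + 0.4320·11.7926] = 6.1725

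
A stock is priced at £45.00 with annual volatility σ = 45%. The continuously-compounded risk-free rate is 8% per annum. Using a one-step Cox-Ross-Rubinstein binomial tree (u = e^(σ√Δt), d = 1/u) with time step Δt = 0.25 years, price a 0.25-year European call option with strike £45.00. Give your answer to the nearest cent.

£5.44

CRR parameters: u = e^(σ√Δt) = e^(0.45·√0.25) = 1.2523, d = 1/u = 0.7985
Per-period rate: rΔt = 0.08·0.25 = 0.02, so R = e^0.02 = 1.0202
Risk-neutral probability p = (e^0.02 − 0.7985)/(1.2523 − 0.7985) = 0.2217/0.4538 = 0.4885
Terminal stock prices: S_u = 56.35, S_d = 35.93
Terminal payoffs (S − K): max(11.35, 0) = 11.35, max(-9.067, 0) = 0
Node 0 (S = 45): V_0 = e^(−0.02)·[0.4885·11.3545 + 0.5115·0.0000] = 5.4369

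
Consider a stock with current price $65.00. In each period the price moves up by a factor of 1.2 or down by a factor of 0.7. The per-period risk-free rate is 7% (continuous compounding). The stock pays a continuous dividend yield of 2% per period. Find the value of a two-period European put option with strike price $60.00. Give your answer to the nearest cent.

Per-period risk-free factor R = e^0.07 = 1.0725; dividend-adjusted growth = e^(0.07−0.02) = 1.0513.
Risk-neutral probability p = (1.0513 − 0.7)/(1.2 − 0.7) = 0.3513/0.5000 = 0.7025
Terminal stock prices: S_uu = 93.6, S_ud = 54.6, S_dd = 31.85
Terminal payoffs (K − S): max(-33.6, 0) = 0, max(5.4, 0) = 5.4, max(28.15, 0) = 28.15
Node u (S = 78): V_u = e^(−0.07)·[0.7025·0.0000 + 0.2975·5.4000] = 1.4977
Node d (S = 45.5): V_d = e^(−0.07)·[0.7025·5.4000 + 0.2975·28.1500] = 11.3446
Node 0 (S = 65): V_0 = e^(−0.07)·[0.7025·1.4977 + 0.2975·11.3446] = 4.1274

$4.13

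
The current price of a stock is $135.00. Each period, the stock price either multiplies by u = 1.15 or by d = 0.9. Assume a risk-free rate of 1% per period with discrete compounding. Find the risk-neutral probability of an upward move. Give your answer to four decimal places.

p = 0.4400

Risk-neutral probability p = (1 + 0.01 − 0.9)/(1.15 − 0.9) = 0.1100/0.2500 = 0.4400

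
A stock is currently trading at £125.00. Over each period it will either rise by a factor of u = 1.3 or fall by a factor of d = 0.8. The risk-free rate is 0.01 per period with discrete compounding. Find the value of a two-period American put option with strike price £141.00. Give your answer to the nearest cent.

£26.17

Risk-neutral probability p = (1 + 0.01 − 0.8)/(1.3 − 0.8) = 0.2100/0.5000 = 0.4200
Terminal stock prices: S_uu = 211.3, S_ud = 130, S_dd = 80
Terminal payoffs (K − S): max(-70.25, 0) = 0, max(11, 0) = 11, max(61, 0) = 61
Node u (S = 162.5): continuation = 1/1.01·[0.4200·0.0000 + 0.5800·11.0000] = 6.3168; exercise value = 0.0000 ≤ continuation, so V_u = 6.3168
Node d (S = 100): continuation = 1/1.01·[0.4200·11.0000 + 0.5800·61.0000] = 39.6040; exercise value = 41.0000 > continuation, so V_d = 41.0000 (exercise)
Node 0 (S = 125): continuation = 1/1.01·[0.4200·6.3168 + 0.5800·41.0000] = 26.1714; exercise value = 16.0000 ≤ continuation, so V_0 = 26.1714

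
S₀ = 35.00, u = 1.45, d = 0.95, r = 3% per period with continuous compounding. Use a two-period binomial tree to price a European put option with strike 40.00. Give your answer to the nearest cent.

Risk-neutral probability p = (e^0.03 − 0.95)/(1.45 − 0.95) = 0.0805/0.5000 = 0.1609
Terminal stock prices: S_uu = 73.59, S_ud = 48.21, S_dd = 31.59
Terminal payoffs (K − S): max(-33.59, 0) = 0, max(-8.212, 0) = 0, max(8.413, 0) = 8.413
Node u (S = 50.75): V_u = e^(−0.03)·[0.1609·0.0000 + 0.8391·0.0000] = 0.0000
Node d (S = 33.25): V_d = e^(−0.03)·[0.1609·0.0000 + 0.8391·8.4125] = 6.8502
Node 0 (S = 35): V_0 = e^(−0.03)·[0.1609·0.0000 + 0.8391·6.8502] = 5.5781

5.58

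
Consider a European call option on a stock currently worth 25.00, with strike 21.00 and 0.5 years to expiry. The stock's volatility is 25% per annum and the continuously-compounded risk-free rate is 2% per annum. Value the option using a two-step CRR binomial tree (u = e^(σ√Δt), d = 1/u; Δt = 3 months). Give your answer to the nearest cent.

CRR parameters: u = e^(σ√Δt) = e^(0.25·√0.25) = 1.1331, d = 1/u = 0.8825
Per-period rate: rΔt = 0.02·0.25 = 0.005, so R = e^0.005 = 1.0050
Risk-neutral probability p = (e^0.005 − 0.8825)/(1.1331 − 0.8825) = 0.1225/0.2507 = 0.4888
Terminal stock prices: S_uu = 32.1, S_ud = 25, S_dd = 19.47
Terminal payoffs (S − K): max(11.1, 0) = 11.1, max(4, 0) = 4, max(-1.53, 0) = 0
Node u (S = 28.33): V_u = e^(−0.005)·[0.4888·11.1006 + 0.5112·4.0000] = 7.4334
Node d (S = 22.06): V_d = e^(−0.005)·[0.4888·4.0000 + 0.5112·0.0000] = 1.9454
Node 0 (S = 25): V_0 = e^(−0.005)·[0.4888·7.4334 + 0.5112·1.9454] = 4.6048

4.60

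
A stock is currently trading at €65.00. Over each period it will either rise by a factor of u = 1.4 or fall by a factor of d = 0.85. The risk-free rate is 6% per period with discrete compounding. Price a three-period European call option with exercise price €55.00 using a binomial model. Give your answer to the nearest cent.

Risk-neutral probability p = (1 + 0.06 − 0.85)/(1.4 − 0.85) = 0.2100/0.5500 = 0.3818
Terminal stock prices: S_uuu = 178.4, S_uud = 108.3, S_udd = 65.75, S_ddd = 39.92
Terminal payoffs (S − K): max(123.4, 0) = 123.4, max(53.29, 0) = 53.29, max(10.75, 0) = 10.75, max(-15.08, 0) = 0
Node uu (S = 127.4): V_uu = 1/1.06·[0.3818·123.3600 + 0.6182·53.2900] = 75.5132
Node ud (S = 77.35): V_ud = 1/1.06·[0.3818·53.2900 + 0.6182·10.7475] = 25.4632
Node dd (S = 46.96): V_dd = 1/1.06·[0.3818·10.7475 + 0.6182·0.0000] = 3.8713
Node u (S = 91): V_u = 1/1.06·[0.3818·75.5132 + 0.6182·25.4632] = 42.0502
Node d (S = 55.25): V_d = 1/1.06·[0.3818·25.4632 + 0.6182·3.8713] = 11.4297
Node 0 (S = 65): V_0 = 1/1.06·[0.3818·42.0502 + 0.6182·11.4297] = 21.8124

€21.81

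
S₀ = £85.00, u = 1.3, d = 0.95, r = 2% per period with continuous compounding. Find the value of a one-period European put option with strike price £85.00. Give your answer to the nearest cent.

£3.33

Risk-neutral probability p = (e^0.02 − 0.95)/(1.3 − 0.95) = 0.0702/0.3500 = 0.2006
Terminal stock prices: S_u = 110.5, S_d = 80.75
Terminal payoffs (K − S): max(-25.5, 0) = 0, max(4.25, 0) = 4.25
Node 0 (S = 85): V_0 = e^(−0.02)·[0.2006·0.0000 + 0.7994·4.2500] = 3.3303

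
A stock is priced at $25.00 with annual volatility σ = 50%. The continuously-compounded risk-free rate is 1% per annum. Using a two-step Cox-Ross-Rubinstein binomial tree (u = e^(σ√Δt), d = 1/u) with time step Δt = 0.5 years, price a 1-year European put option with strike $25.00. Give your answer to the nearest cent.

CRR parameters: u = e^(σ√Δt) = e^(0.5·√0.5) = 1.4241, d = 1/u = 0.7022
Per-period rate: rΔt = 0.01·0.5 = 0.005, so R = e^0.005 = 1.0050
Risk-neutral probability p = (e^0.005 − 0.7022)/(1.4241 − 0.7022) = 0.3028/0.7219 = 0.4195
Terminal stock prices: S_uu = 50.7, S_ud = 25, S_dd = 12.33
Terminal payoffs (K − S): max(-25.7, 0) = 0, max(0, 0) = 0, max(12.67, 0) = 12.67
Node u (S = 35.6): V_u = e^(−0.005)·[0.4195·0.0000 + 0.5805·0.0000] = 0.0000
Node d (S = 17.55): V_d = e^(−0.005)·[0.4195·0.0000 + 0.5805·12.6733] = 7.3206
Node 0 (S = 25): V_0 = e^(−0.005)·[0.4195·0.0000 + 0.5805·7.3206] = 4.2287

$4.23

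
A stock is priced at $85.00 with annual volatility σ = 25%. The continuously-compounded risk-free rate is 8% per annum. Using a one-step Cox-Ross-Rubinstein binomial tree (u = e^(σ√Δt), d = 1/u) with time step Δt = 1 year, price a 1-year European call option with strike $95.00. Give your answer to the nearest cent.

CRR parameters: u = e^(σ√Δt) = e^(0.25·√1) = 1.2840, d = 1/u = 0.7788
Per-period rate: rΔt = 0.08·1 = 0.08, so R = e^0.08 = 1.0833
Risk-neutral probability p = (e^0.08 − 0.7788)/(1.2840 − 0.7788) = 0.3045/0.5052 = 0.6027
Terminal stock prices: S_u = 109.1, S_d = 66.2
Terminal payoffs (S − K): max(14.14, 0) = 14.14, max(-28.8, 0) = 0
Node 0 (S = 85): V_0 = e^(−0.08)·[0.6027·14.1422 + 0.3973·0.0000] = 7.8678

$7.87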